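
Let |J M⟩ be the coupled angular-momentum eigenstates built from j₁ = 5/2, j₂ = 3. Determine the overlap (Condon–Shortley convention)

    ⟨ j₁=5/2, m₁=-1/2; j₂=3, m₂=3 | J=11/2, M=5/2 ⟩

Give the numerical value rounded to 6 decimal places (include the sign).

+√(2/33) ≈ +0.246183

√[12·0!5!6!/12! · 2!3!6!0!8!3!] = √(49766400/11)
  +(−1)^0/∏(0,0,3,6,2,0)! = 1/8640  (running 1/8640)
⟨..|..⟩ = √(49766400/11)·(1/8640) = +0.246183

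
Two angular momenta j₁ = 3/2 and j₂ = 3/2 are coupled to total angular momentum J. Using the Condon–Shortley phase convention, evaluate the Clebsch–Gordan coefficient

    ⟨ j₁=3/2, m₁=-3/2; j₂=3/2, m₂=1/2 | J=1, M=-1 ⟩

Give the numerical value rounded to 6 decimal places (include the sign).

triangle: 2!·1!·1!/5! = 2/120
(j±m)!: 0!·3!·2!·1!·0!·2! = 24
prefactor² = (2J+1)·Δ·N² = 6/5
  k=2: +1/(2!·0!·1!·0!·0!·1!) = 1/2
Σ = 1/2  ⇒  CG² = 6/5·1/2² = 3/10
CG = +√(3/10) = +0.547723

+√(3/10) = +0.547723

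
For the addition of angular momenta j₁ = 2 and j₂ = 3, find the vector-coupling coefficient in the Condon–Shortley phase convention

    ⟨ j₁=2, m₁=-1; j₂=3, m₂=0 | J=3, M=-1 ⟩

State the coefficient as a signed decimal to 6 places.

triangle: 2!·2!·4!/9! = 96/362880
(j±m)!: 1!·3!·3!·3!·2!·4! = 10368
prefactor² = (2J+1)·Δ·N² = 96/5
  k=1: −1/(1!·1!·2!·2!·0!·2!) = -1/8
  k=2: +1/(2!·0!·1!·1!·1!·3!) = 1/12
Σ = -1/24  ⇒  CG² = 96/5·(-1/24)² = 1/30
CG = −√(1/30) = -0.182574

-0.182574  (= −√(1/30))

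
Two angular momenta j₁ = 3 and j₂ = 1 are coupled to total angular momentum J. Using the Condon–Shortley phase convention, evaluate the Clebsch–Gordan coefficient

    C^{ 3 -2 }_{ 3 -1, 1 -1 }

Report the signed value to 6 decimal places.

+√(5/12) = +0.645497

j₁+j₂−J=1  J+j₁−j₂=5  J−j₁+j₂=1  j₁+j₂+J+1=8
(j₁±m₁, j₂±m₂, J±M) = (2,4,0,2,1,5)
P² = 240
sum k=0..0:
  [0] +1/24 = 1/24
S = 1/24
C² = P²·S² = 5/12 ; C = +0.645497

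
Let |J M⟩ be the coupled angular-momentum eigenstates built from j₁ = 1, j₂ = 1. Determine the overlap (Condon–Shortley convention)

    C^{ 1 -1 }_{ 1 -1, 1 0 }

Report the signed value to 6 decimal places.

triangle: 1!·1!·1!/4! = 1/24
(j±m)!: 0!·2!·1!·1!·0!·2! = 4
prefactor² = (2J+1)·Δ·N² = 1/2
  k=1: −1/(1!·0!·1!·0!·0!·1!) = -1
Σ = -1  ⇒  CG² = 1/2·(-1)² = 1/2
CG = −√(1/2) = -0.707107

-0.707107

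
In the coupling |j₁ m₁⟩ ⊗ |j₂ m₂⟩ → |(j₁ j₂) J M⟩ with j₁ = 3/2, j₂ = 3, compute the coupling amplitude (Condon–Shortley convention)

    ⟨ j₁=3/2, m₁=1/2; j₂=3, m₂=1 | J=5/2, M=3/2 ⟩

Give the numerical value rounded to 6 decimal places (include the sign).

-0.591608

√[6·2!1!4!/8! · 2!1!4!2!4!1!] = √(576/35)
  +(−1)^0/∏(0,2,1,4,0,0)! = 1/48  (running 1/48)
  +(−1)^1/∏(1,1,0,3,1,1)! = -1/6  (running -7/48)
⟨..|..⟩ = √(576/35)·(-7/48) = -0.591608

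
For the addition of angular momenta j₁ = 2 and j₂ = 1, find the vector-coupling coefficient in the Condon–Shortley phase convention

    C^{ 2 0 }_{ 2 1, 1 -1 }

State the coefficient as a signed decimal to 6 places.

+0.707107

j₁+j₂−J=1  J+j₁−j₂=3  J−j₁+j₂=1  j₁+j₂+J+1=6
(j₁±m₁, j₂±m₂, J±M) = (3,1,0,2,2,2)
P² = 2
sum k=0..0:
  [0] +1/2 = 1/2
S = 1/2
C² = P²·S² = 1/2 ; C = +0.707107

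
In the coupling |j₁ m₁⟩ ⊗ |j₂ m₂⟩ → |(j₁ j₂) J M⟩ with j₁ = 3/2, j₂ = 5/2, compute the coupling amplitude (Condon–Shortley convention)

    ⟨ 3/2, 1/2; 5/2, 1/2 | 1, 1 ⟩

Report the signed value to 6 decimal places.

j₁+j₂−J=3  J+j₁−j₂=0  J−j₁+j₂=2  j₁+j₂+J+1=6
(j₁±m₁, j₂±m₂, J±M) = (2,1,3,2,2,0)
P² = 12/5
sum k=1..1:
  [1] −1/4 = -1/4
S = -1/4
C² = P²·S² = 3/20 ; C = -0.387298

-0.387298  (= −√(3/20))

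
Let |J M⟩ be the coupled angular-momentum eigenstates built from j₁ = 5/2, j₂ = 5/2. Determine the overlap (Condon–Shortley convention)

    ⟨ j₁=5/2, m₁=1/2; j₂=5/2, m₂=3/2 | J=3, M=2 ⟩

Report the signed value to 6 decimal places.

-0.288675

√[7·2!3!3!/9! · 3!2!4!1!5!1!] = √(48)
  +(−1)^1/∏(1,1,1,3,2,0)! = -1/12  (running -1/12)
  +(−1)^2/∏(2,0,0,2,3,1)! = 1/24  (running -1/24)
⟨..|..⟩ = √(48)·(-1/24) = -0.288675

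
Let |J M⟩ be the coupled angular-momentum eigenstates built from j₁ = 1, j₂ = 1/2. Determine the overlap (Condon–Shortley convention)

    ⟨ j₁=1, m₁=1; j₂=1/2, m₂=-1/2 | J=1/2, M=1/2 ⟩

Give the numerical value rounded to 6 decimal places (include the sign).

√[2·1!1!0!/3! · 2!0!0!1!1!0!] = √(2/3)
  +(−1)^0/∏(0,1,0,0,1,0)! = 1  (running 1)
⟨..|..⟩ = √(2/3)·(1) = +0.816497

+0.816497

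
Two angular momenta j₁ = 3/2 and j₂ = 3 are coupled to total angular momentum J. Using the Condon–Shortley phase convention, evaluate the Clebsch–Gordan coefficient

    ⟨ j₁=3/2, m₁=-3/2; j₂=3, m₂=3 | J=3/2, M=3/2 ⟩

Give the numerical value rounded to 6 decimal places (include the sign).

-0.755929

triangle: 3!*0!*3!/7! = 36/5040
(j±m)!: 0!*3!*6!*0!*3!*0! = 25920
prefactor² = (2J+1)*Δ*N² = 5184/7
  k=3: −1/(3!*0!*0!*3!*0!*0!) = -1/36
Σ = -1/36  ⇒  CG² = 5184/7*(-1/36)² = 4/7
CG = −√(4/7) = -0.755929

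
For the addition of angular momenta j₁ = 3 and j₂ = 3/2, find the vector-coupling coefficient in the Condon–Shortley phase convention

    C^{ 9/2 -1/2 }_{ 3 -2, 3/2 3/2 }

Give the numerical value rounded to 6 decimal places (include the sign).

triangle: 0!·6!·3!/10! = 4320/3628800
(j±m)!: 1!·5!·3!·0!·4!·5! = 2073600
prefactor² = (2J+1)·Δ·N² = 172800/7
  k=0: +1/(0!·0!·5!·3!·1!·0!) = 1/720
Σ = 1/720  ⇒  CG² = 172800/7·1/720² = 1/21
CG = +√(1/21) = +0.218218

+√(1/21) = +0.218218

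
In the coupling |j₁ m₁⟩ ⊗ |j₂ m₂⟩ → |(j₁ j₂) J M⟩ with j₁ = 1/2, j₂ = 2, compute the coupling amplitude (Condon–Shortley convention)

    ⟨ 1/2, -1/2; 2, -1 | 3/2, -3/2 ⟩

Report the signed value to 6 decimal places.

√[4·1!0!3!/5! · 0!1!1!3!0!3!] = √(36/5)
  +(−1)^1/∏(1,0,0,0,0,3)! = -1/6  (running -1/6)
⟨..|..⟩ = √(36/5)·(-1/6) = -0.447214

-0.447214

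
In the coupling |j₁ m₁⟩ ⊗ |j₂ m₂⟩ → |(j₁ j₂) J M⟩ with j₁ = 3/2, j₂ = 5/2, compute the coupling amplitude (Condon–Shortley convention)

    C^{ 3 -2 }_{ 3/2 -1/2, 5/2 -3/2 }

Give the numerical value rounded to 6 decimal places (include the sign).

j₁+j₂−J=1  J+j₁−j₂=2  J−j₁+j₂=4  j₁+j₂+J+1=8
(j₁±m₁, j₂±m₂, J±M) = (1,2,1,4,1,5)
P² = 48
sum k=0..1:
  [0] +1/12 = 1/12
  [1] −1/24 = -1/24
S = 1/24
C² = P²·S² = 1/12 ; C = +0.288675

+√(1/12) = +0.288675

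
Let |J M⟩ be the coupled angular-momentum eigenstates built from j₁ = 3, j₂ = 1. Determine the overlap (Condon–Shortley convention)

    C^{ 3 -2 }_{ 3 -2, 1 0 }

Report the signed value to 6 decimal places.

−√(1/3) = -0.577350

√[7·1!5!1!/8! · 1!5!1!1!1!5!] = √(300)
  +(−1)^0/∏(0,1,5,1,0,0)! = 1/120  (running 1/120)
  +(−1)^1/∏(1,0,4,0,1,1)! = -1/24  (running -1/30)
⟨..|..⟩ = √(300)·(-1/30) = -0.577350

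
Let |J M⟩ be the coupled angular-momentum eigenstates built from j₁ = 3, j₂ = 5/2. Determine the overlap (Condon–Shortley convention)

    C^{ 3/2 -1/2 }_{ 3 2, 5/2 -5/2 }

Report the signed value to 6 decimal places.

j₁+j₂−J=4  J+j₁−j₂=2  J−j₁+j₂=1  j₁+j₂+J+1=8
(j₁±m₁, j₂±m₂, J±M) = (5,1,0,5,1,2)
P² = 960/7
sum k=0..0:
  [0] +1/24 = 1/24
S = 1/24
C² = P²·S² = 5/21 ; C = +0.487950

+0.487950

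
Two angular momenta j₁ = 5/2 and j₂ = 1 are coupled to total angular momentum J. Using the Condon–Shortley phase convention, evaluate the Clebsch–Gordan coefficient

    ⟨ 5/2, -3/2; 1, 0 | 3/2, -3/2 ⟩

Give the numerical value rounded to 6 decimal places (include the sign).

√[4·2!3!0!/6! · 1!4!1!1!0!3!] = √(48/5)
  +(−1)^1/∏(1,1,3,0,0,0)! = -1/6  (running -1/6)
⟨..|..⟩ = √(48/5)·(-1/6) = -0.516398

-0.516398  (= −√(4/15))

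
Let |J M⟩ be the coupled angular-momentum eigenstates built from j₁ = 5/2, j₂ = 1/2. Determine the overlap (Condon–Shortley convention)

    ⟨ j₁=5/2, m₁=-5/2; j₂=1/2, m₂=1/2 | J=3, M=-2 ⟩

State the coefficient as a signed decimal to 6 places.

+0.408248

√[7·0!5!1!/7! · 0!5!1!0!1!5!] = √(2400)
  +(−1)^0/∏(0,0,5,1,0,0)! = 1/120  (running 1/120)
⟨..|..⟩ = √(2400)·(1/120) = +0.408248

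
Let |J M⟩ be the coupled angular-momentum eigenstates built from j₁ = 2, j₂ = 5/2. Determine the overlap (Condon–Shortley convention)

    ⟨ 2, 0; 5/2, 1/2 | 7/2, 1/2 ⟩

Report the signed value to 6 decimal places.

√[8·1!3!4!/9! · 2!2!3!2!4!3!] = √(768/35)
  +(−1)^0/∏(0,1,2,3,1,1)! = 1/12  (running 1/12)
  +(−1)^1/∏(1,0,1,2,2,2)! = -1/8  (running -1/24)
⟨..|..⟩ = √(768/35)·(-1/24) = -0.195180

-0.195180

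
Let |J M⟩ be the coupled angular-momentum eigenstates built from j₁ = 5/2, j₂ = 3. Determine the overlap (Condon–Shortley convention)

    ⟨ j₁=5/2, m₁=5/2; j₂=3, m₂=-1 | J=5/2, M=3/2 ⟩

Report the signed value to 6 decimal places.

j₁+j₂−J=3  J+j₁−j₂=2  J−j₁+j₂=3  j₁+j₂+J+1=9
(j₁±m₁, j₂±m₂, J±M) = (5,0,2,4,4,1)
P² = 1152/7
sum k=0..0:
  [0] +1/24 = 1/24
S = 1/24
C² = P²·S² = 2/7 ; C = +0.534522

+√(2/7) = +0.534522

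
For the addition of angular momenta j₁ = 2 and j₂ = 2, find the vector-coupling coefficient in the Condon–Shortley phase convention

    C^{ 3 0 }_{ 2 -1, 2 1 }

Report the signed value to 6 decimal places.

−√(2/5) ≈ -0.632456

j₁+j₂−J=1  J+j₁−j₂=3  J−j₁+j₂=3  j₁+j₂+J+1=8
(j₁±m₁, j₂±m₂, J±M) = (1,3,3,1,3,3)
P² = 81/10
sum k=0..1:
  [0] +1/36 = 1/36
  [1] −1/4 = -1/4
S = -2/9
C² = P²·S² = 2/5 ; C = -0.632456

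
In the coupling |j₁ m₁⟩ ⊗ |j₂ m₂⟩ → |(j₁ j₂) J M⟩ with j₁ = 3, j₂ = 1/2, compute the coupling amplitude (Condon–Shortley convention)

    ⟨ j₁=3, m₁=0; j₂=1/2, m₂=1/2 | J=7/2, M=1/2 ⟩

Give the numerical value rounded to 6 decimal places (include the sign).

+0.755929

j₁+j₂−J=0  J+j₁−j₂=6  J−j₁+j₂=1  j₁+j₂+J+1=8
(j₁±m₁, j₂±m₂, J±M) = (3,3,1,0,4,3)
P² = 5184/7
sum k=0..0:
  [0] +1/36 = 1/36
S = 1/36
C² = P²·S² = 4/7 ; C = +0.755929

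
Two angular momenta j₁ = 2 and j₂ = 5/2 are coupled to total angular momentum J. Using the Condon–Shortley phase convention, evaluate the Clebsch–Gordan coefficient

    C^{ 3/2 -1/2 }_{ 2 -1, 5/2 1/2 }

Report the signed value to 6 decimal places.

+√(5/21) = +0.487950

triangle: 3!*1!*2!/7! = 12/5040
(j±m)!: 1!*3!*3!*2!*1!*2! = 144
prefactor² = (2J+1)*Δ*N² = 48/35
  k=2: +1/(2!*1!*1!*1!*0!*1!) = 1/2
  k=3: −1/(3!*0!*0!*0!*1!*2!) = -1/12
Σ = 5/12  ⇒  CG² = 48/35*5/12² = 5/21
CG = +√(5/21) = +0.487950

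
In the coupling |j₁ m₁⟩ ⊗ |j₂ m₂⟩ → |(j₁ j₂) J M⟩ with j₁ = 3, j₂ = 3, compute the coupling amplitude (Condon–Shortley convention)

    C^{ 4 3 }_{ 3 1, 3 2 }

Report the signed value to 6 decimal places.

−√(1/11) = -0.301511

j₁+j₂−J=2  J+j₁−j₂=4  J−j₁+j₂=4  j₁+j₂+J+1=11
(j₁±m₁, j₂±m₂, J±M) = (4,2,5,1,7,1)
P² = 82944/11
sum k=1..2:
  [1] −1/144 = -1/144
  [2] +1/288 = 1/288
S = -1/288
C² = P²·S² = 1/11 ; C = -0.301511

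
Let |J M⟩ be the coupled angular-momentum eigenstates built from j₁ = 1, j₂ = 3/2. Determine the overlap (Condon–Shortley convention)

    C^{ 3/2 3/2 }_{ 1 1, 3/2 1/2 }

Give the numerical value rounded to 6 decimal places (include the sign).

+√(2/5) = +0.632456

triangle: 1!×1!×2!/5! = 2/120
(j±m)!: 2!×0!×2!×1!×3!×0! = 24
prefactor² = (2J+1)×Δ×N² = 8/5
  k=0: +1/(0!×1!×0!×2!×1!×0!) = 1/2
Σ = 1/2  ⇒  CG² = 8/5×1/2² = 2/5
CG = +√(2/5) = +0.632456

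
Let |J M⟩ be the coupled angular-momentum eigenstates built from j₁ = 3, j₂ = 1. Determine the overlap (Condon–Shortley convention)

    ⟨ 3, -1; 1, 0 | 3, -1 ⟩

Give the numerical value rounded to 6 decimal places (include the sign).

j₁+j₂−J=1  J+j₁−j₂=5  J−j₁+j₂=1  j₁+j₂+J+1=8
(j₁±m₁, j₂±m₂, J±M) = (2,4,1,1,2,4)
P² = 48
sum k=0..1:
  [0] +1/24 = 1/24
  [1] −1/12 = -1/12
S = -1/24
C² = P²·S² = 1/12 ; C = -0.288675

−√(1/12) ≈ -0.288675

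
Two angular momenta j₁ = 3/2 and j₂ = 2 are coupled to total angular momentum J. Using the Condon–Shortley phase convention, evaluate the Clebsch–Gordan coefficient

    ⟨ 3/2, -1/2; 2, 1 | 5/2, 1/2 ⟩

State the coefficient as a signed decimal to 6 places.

−√(5/14) = -0.597614

√[6·1!2!3!/7! · 1!2!3!1!3!2!] = √(72/35)
  +(−1)^0/∏(0,1,2,3,0,0)! = 1/12  (running 1/12)
  +(−1)^1/∏(1,0,1,2,1,1)! = -1/2  (running -5/12)
⟨..|..⟩ = √(72/35)·(-5/12) = -0.597614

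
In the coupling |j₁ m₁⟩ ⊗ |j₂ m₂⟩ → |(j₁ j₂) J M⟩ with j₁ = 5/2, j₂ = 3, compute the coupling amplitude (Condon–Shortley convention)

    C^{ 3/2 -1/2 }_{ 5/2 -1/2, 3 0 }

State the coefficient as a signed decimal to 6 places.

√[4·4!1!2!/8! · 2!3!3!3!1!2!] = √(144/35)
  +(−1)^2/∏(2,2,1,1,0,1)! = 1/4  (running 1/4)
  +(−1)^3/∏(3,1,0,0,1,2)! = -1/12  (running 1/6)
⟨..|..⟩ = √(144/35)·(1/6) = +0.338062

+0.338062  (= +√(4/35))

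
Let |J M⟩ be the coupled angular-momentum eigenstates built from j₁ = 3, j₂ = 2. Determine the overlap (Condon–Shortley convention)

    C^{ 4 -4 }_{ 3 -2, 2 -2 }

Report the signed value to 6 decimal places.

+√(2/5) ≈ +0.632456

j₁+j₂−J=1  J+j₁−j₂=5  J−j₁+j₂=3  j₁+j₂+J+1=10
(j₁±m₁, j₂±m₂, J±M) = (1,5,0,4,0,8)
P² = 207360
sum k=0..0:
  [0] +1/720 = 1/720
S = 1/720
C² = P²·S² = 2/5 ; C = +0.632456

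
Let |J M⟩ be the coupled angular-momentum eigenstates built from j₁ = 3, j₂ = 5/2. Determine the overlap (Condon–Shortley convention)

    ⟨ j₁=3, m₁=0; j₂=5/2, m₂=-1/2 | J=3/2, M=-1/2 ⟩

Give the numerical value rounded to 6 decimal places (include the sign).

triangle: 4!×2!×1!/8! = 48/40320
(j±m)!: 3!×3!×2!×3!×1!×2! = 864
prefactor² = (2J+1)×Δ×N² = 144/35
  k=1: −1/(1!×3!×2!×1!×0!×0!) = -1/12
  k=2: +1/(2!×2!×1!×0!×1!×1!) = 1/4
Σ = 1/6  ⇒  CG² = 144/35×1/6² = 4/35
CG = +√(4/35) = +0.338062

+0.338062  (= +√(4/35))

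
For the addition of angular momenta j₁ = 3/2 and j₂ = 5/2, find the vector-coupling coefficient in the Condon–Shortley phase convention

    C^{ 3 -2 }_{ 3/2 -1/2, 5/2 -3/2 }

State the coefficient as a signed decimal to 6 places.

+√(1/12) ≈ +0.288675

triangle: 1!·2!·4!/8! = 48/40320
(j±m)!: 1!·2!·1!·4!·1!·5! = 5760
prefactor² = (2J+1)·Δ·N² = 48
  k=0: +1/(0!·1!·2!·1!·0!·3!) = 1/12
  k=1: −1/(1!·0!·1!·0!·1!·4!) = -1/24
Σ = 1/24  ⇒  CG² = 48·1/24² = 1/12
CG = +√(1/12) = +0.288675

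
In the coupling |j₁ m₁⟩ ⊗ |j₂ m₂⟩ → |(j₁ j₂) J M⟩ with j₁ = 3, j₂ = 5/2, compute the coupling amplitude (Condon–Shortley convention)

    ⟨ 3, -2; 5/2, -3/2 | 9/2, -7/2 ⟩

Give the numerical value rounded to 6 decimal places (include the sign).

j₁+j₂−J=1  J+j₁−j₂=5  J−j₁+j₂=4  j₁+j₂+J+1=11
(j₁±m₁, j₂±m₂, J±M) = (1,5,1,4,1,8)
P² = 921600/11
sum k=0..1:
  [0] +1/720 = 1/720
  [1] −1/576 = -1/576
S = -1/2880
C² = P²·S² = 1/99 ; C = -0.100504

−√(1/99) ≈ -0.100504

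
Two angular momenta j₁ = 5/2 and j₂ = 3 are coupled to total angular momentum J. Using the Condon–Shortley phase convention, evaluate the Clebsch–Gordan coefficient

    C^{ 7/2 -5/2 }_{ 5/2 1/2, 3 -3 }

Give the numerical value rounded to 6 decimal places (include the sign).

√[8·2!3!4!/10! · 3!2!0!6!1!6!] = √(27648/7)
  +(−1)^0/∏(0,2,2,0,1,4)! = 1/96  (running 1/96)
⟨..|..⟩ = √(27648/7)·(1/96) = +0.654654

+√(3/7) = +0.654654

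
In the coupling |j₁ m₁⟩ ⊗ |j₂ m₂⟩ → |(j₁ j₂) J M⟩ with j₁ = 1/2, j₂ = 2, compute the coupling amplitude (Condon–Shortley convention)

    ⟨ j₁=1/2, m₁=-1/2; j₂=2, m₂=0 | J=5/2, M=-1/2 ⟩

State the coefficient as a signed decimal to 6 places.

√[6·0!1!4!/6! · 0!1!2!2!2!3!] = √(48/5)
  +(−1)^0/∏(0,0,1,2,0,2)! = 1/4  (running 1/4)
⟨..|..⟩ = √(48/5)·(1/4) = +0.774597

+0.774597  (= +√(3/5))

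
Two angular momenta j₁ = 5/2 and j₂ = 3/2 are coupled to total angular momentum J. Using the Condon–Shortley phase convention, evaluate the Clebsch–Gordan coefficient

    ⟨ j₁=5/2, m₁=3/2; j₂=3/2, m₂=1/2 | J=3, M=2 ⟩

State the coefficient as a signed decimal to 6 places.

+0.288675  (= +√(1/12))

√[7·1!4!2!/8! · 4!1!2!1!5!1!] = √(48)
  +(−1)^0/∏(0,1,1,2,3,0)! = 1/12  (running 1/12)
  +(−1)^1/∏(1,0,0,1,4,1)! = -1/24  (running 1/24)
⟨..|..⟩ = √(48)·(1/24) = +0.288675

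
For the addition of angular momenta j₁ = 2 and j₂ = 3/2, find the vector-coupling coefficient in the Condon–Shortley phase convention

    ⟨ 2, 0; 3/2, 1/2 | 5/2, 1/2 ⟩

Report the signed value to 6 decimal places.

j₁+j₂−J=1  J+j₁−j₂=3  J−j₁+j₂=2  j₁+j₂+J+1=7
(j₁±m₁, j₂±m₂, J±M) = (2,2,2,1,3,2)
P² = 48/35
sum k=0..1:
  [0] +1/4 = 1/4
  [1] −1/2 = -1/2
S = -1/4
C² = P²·S² = 3/35 ; C = -0.292770

−√(3/35) = -0.292770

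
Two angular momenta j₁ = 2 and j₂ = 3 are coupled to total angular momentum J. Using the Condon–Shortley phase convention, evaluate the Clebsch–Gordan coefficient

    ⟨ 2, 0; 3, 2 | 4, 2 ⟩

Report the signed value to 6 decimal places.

−√(12/35) = -0.585540

√[9·1!3!5!/10! · 2!2!5!1!6!2!] = √(8640/7)
  +(−1)^0/∏(0,1,2,5,1,0)! = 1/240  (running 1/240)
  +(−1)^1/∏(1,0,1,4,2,1)! = -1/48  (running -1/60)
⟨..|..⟩ = √(8640/7)·(-1/60) = -0.585540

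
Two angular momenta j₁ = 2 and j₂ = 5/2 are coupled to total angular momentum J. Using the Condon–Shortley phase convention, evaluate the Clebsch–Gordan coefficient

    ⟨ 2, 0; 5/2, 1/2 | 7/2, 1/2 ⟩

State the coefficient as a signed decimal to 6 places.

−√(4/105) ≈ -0.195180

j₁+j₂−J=1  J+j₁−j₂=3  J−j₁+j₂=4  j₁+j₂+J+1=9
(j₁±m₁, j₂±m₂, J±M) = (2,2,3,2,4,3)
P² = 768/35
sum k=0..1:
  [0] +1/12 = 1/12
  [1] −1/8 = -1/8
S = -1/24
C² = P²·S² = 4/105 ; C = -0.195180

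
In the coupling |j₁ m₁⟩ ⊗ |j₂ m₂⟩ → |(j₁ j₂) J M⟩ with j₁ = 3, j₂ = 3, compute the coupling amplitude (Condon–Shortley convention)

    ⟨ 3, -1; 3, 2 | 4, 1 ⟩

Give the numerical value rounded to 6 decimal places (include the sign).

+0.455842

triangle: 2!*4!*4!/11! = 1152/39916800
(j±m)!: 2!*4!*5!*1!*5!*3! = 4147200
prefactor² = (2J+1)*Δ*N² = 82944/77
  k=1: −1/(1!*1!*3!*4!*1!*0!) = -1/144
  k=2: +1/(2!*0!*2!*3!*2!*1!) = 1/48
Σ = 1/72  ⇒  CG² = 82944/77*1/72² = 16/77
CG = +√(16/77) = +0.455842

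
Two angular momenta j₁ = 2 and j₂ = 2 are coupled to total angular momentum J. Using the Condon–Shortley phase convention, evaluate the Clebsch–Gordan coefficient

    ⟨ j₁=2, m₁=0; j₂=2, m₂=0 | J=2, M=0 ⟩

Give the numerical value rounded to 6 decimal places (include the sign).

-0.534522

j₁+j₂−J=2  J+j₁−j₂=2  J−j₁+j₂=2  j₁+j₂+J+1=7
(j₁±m₁, j₂±m₂, J±M) = (2,2,2,2,2,2)
P² = 32/63
sum k=0..2:
  [0] +1/8 = 1/8
  [1] −1/1 = -1
  [2] +1/8 = 1/8
S = -3/4
C² = P²·S² = 2/7 ; C = -0.534522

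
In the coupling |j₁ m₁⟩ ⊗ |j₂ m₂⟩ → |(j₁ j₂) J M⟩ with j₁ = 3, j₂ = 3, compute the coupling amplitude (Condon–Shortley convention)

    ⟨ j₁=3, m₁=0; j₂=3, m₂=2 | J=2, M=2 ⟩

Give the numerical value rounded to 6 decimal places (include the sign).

-0.487950

j₁+j₂−J=4  J+j₁−j₂=2  J−j₁+j₂=2  j₁+j₂+J+1=9
(j₁±m₁, j₂±m₂, J±M) = (3,3,5,1,4,0)
P² = 960/7
sum k=3..3:
  [3] −1/24 = -1/24
S = -1/24
C² = P²·S² = 5/21 ; C = -0.487950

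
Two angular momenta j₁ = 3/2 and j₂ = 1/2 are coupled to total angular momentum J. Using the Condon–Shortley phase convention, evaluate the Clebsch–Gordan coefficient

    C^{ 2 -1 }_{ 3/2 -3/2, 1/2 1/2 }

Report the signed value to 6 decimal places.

triangle: 0!*3!*1!/5! = 6/120
(j±m)!: 0!*3!*1!*0!*1!*3! = 36
prefactor² = (2J+1)*Δ*N² = 9
  k=0: +1/(0!*0!*3!*1!*0!*0!) = 1/6
Σ = 1/6  ⇒  CG² = 9*1/6² = 1/4
CG = +√(1/4) = +0.500000

+√(1/4) = +0.500000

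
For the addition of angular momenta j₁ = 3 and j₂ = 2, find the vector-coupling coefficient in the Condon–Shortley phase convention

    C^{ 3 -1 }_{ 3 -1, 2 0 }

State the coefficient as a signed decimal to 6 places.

triangle: 2!·4!·2!/9! = 96/362880
(j±m)!: 2!·4!·2!·2!·2!·4! = 9216
prefactor² = (2J+1)·Δ·N² = 256/15
  k=0: +1/(0!·2!·4!·2!·0!·0!) = 1/96
  k=1: −1/(1!·1!·3!·1!·1!·1!) = -1/6
  k=2: +1/(2!·0!·2!·0!·2!·2!) = 1/16
Σ = -3/32  ⇒  CG² = 256/15·(-3/32)² = 3/20
CG = −√(3/20) = -0.387298

−√(3/20) = -0.387298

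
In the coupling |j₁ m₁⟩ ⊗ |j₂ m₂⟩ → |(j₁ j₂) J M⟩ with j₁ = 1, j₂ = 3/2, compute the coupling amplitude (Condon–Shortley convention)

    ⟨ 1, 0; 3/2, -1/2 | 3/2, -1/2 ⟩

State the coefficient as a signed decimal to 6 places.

triangle: 1!×1!×2!/5! = 2/120
(j±m)!: 1!×1!×1!×2!×1!×2! = 4
prefactor² = (2J+1)×Δ×N² = 4/15
  k=0: +1/(0!×1!×1!×1!×0!×1!) = 1
  k=1: −1/(1!×0!×0!×0!×1!×2!) = -1/2
Σ = 1/2  ⇒  CG² = 4/15×1/2² = 1/15
CG = +√(1/15) = +0.258199

+√(1/15) = +0.258199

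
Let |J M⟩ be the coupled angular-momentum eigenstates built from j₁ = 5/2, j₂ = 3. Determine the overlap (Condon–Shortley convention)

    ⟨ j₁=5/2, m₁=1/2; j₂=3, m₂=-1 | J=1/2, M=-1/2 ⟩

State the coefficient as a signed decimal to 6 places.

+√(4/21) = +0.436436

j₁+j₂−J=5  J+j₁−j₂=0  J−j₁+j₂=1  j₁+j₂+J+1=7
(j₁±m₁, j₂±m₂, J±M) = (3,2,2,4,0,1)
P² = 192/7
sum k=2..2:
  [2] +1/12 = 1/12
S = 1/12
C² = P²·S² = 4/21 ; C = +0.436436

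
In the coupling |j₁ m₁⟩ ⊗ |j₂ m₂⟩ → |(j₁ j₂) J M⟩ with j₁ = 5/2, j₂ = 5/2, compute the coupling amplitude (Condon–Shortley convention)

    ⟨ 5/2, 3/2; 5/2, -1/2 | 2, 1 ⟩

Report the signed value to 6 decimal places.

triangle: 3!*2!*2!/8! = 24/40320
(j±m)!: 4!*1!*2!*3!*3!*1! = 1728
prefactor² = (2J+1)*Δ*N² = 36/7
  k=0: +1/(0!*3!*1!*2!*1!*0!) = 1/12
  k=1: −1/(1!*2!*0!*1!*2!*1!) = -1/4
Σ = -1/6  ⇒  CG² = 36/7*(-1/6)² = 1/7
CG = −√(1/7) = -0.377964

-0.377964  (= −√(1/7))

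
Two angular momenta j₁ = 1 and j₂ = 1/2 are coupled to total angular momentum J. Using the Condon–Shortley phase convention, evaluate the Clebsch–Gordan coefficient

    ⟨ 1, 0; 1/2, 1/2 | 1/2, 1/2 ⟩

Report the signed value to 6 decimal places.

√[2·1!1!0!/3! · 1!1!1!0!1!0!] = √(1/3)
  +(−1)^1/∏(1,0,0,0,1,0)! = -1  (running -1)
⟨..|..⟩ = √(1/3)·(-1) = -0.577350

−√(1/3) = -0.577350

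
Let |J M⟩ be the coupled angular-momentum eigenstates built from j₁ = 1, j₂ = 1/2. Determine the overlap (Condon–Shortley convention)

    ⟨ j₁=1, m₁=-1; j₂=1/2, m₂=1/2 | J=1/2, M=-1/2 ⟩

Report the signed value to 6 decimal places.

-0.816497

√[2·1!1!0!/3! · 0!2!1!0!0!1!] = √(2/3)
  +(−1)^1/∏(1,0,1,0,0,0)! = -1  (running -1)
⟨..|..⟩ = √(2/3)·(-1) = -0.816497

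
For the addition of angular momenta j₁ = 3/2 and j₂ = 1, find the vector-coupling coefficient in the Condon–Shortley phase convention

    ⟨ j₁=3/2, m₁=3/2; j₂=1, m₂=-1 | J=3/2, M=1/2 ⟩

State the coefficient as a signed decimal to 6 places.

j₁+j₂−J=1  J+j₁−j₂=2  J−j₁+j₂=1  j₁+j₂+J+1=5
(j₁±m₁, j₂±m₂, J±M) = (3,0,0,2,2,1)
P² = 8/5
sum k=0..0:
  [0] +1/2 = 1/2
S = 1/2
C² = P²·S² = 2/5 ; C = +0.632456

+0.632456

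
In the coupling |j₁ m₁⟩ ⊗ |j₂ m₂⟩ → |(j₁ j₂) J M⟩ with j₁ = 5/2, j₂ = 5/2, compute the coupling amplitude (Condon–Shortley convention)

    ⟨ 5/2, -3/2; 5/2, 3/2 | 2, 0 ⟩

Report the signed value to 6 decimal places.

triangle: 3!×2!×2!/8! = 24/40320
(j±m)!: 1!×4!×4!×1!×2!×2! = 2304
prefactor² = (2J+1)×Δ×N² = 48/7
  k=2: +1/(2!×1!×2!×2!×0!×0!) = 1/8
  k=3: −1/(3!×0!×1!×1!×1!×1!) = -1/6
Σ = -1/24  ⇒  CG² = 48/7×(-1/24)² = 1/84
CG = −√(1/84) = -0.109109

-0.109109  (= −√(1/84))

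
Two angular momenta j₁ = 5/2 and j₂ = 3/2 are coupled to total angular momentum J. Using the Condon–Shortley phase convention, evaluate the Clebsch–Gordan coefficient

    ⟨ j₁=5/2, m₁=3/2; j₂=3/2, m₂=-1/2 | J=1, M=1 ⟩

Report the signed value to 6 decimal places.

-0.547723

j₁+j₂−J=3  J+j₁−j₂=2  J−j₁+j₂=0  j₁+j₂+J+1=6
(j₁±m₁, j₂±m₂, J±M) = (4,1,1,2,2,0)
P² = 24/5
sum k=1..1:
  [1] −1/4 = -1/4
S = -1/4
C² = P²·S² = 3/10 ; C = -0.547723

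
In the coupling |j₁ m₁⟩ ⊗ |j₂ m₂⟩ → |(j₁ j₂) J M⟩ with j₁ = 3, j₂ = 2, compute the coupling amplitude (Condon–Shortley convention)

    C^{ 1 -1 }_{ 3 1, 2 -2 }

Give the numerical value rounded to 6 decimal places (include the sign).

+0.169031  (= +√(1/35))

√[3·4!2!0!/7! · 4!2!0!4!0!2!] = √(2304/35)
  +(−1)^0/∏(0,4,2,0,0,0)! = 1/48  (running 1/48)
⟨..|..⟩ = √(2304/35)·(1/48) = +0.169031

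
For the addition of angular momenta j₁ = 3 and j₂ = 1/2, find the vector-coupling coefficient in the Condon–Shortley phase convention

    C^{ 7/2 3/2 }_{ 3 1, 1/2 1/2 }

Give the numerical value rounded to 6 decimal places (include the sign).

+0.845154

j₁+j₂−J=0  J+j₁−j₂=6  J−j₁+j₂=1  j₁+j₂+J+1=8
(j₁±m₁, j₂±m₂, J±M) = (4,2,1,0,5,2)
P² = 11520/7
sum k=0..0:
  [0] +1/48 = 1/48
S = 1/48
C² = P²·S² = 5/7 ; C = +0.845154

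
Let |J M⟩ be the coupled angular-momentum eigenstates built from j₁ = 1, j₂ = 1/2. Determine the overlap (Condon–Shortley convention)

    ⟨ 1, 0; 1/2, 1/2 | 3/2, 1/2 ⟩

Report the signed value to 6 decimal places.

triangle: 0!×2!×1!/4! = 2/24
(j±m)!: 1!×1!×1!×0!×2!×1! = 2
prefactor² = (2J+1)×Δ×N² = 2/3
  k=0: +1/(0!×0!×1!×1!×1!×0!) = 1
Σ = 1  ⇒  CG² = 2/3×1² = 2/3
CG = +√(2/3) = +0.816497

+0.816497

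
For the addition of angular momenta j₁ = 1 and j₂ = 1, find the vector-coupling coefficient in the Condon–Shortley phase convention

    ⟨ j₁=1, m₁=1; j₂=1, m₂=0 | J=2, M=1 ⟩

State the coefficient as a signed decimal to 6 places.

triangle: 0!·2!·2!/5! = 4/120
(j±m)!: 2!·0!·1!·1!·3!·1! = 12
prefactor² = (2J+1)·Δ·N² = 2
  k=0: +1/(0!·0!·0!·1!·2!·1!) = 1/2
Σ = 1/2  ⇒  CG² = 2·1/2² = 1/2
CG = +√(1/2) = +0.707107

+0.707107  (= +√(1/2))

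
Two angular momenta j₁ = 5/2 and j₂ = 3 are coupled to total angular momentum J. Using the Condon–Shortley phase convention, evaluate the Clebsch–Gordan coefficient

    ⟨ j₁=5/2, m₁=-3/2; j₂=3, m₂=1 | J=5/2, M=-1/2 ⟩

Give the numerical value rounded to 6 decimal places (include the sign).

triangle: 3!·2!·3!/9! = 72/362880
(j±m)!: 1!·4!·4!·2!·2!·3! = 13824
prefactor² = (2J+1)·Δ·N² = 576/35
  k=2: +1/(2!·1!·2!·2!·0!·1!) = 1/8
  k=3: −1/(3!·0!·1!·1!·1!·2!) = -1/12
Σ = 1/24  ⇒  CG² = 576/35·1/24² = 1/35
CG = +√(1/35) = +0.169031

+0.169031  (= +√(1/35))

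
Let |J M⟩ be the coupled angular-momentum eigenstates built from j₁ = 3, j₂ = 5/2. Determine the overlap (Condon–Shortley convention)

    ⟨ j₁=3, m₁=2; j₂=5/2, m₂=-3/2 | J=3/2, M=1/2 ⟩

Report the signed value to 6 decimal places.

√[4·4!2!1!/8! · 5!1!1!4!2!1!] = √(192/7)
  +(−1)^0/∏(0,4,1,1,1,0)! = 1/24  (running 1/24)
  +(−1)^1/∏(1,3,0,0,2,1)! = -1/12  (running -1/24)
⟨..|..⟩ = √(192/7)·(-1/24) = -0.218218

−√(1/21) ≈ -0.218218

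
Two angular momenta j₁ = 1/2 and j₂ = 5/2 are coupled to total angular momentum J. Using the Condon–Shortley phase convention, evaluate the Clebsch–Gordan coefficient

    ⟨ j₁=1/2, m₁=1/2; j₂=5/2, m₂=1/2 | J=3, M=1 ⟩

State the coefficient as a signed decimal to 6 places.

j₁+j₂−J=0  J+j₁−j₂=1  J−j₁+j₂=5  j₁+j₂+J+1=7
(j₁±m₁, j₂±m₂, J±M) = (1,0,3,2,4,2)
P² = 96
sum k=0..0:
  [0] +1/12 = 1/12
S = 1/12
C² = P²·S² = 2/3 ; C = +0.816497

+0.816497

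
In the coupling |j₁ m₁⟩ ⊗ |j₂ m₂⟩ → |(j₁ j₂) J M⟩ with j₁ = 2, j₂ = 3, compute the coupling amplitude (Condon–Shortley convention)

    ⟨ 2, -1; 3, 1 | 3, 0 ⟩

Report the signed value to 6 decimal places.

triangle: 2!*2!*4!/9! = 96/362880
(j±m)!: 1!*3!*4!*2!*3!*3! = 10368
prefactor² = (2J+1)*Δ*N² = 96/5
  k=1: −1/(1!*1!*2!*3!*0!*1!) = -1/12
  k=2: +1/(2!*0!*1!*2!*1!*2!) = 1/8
Σ = 1/24  ⇒  CG² = 96/5*1/24² = 1/30
CG = +√(1/30) = +0.182574

+√(1/30) ≈ +0.182574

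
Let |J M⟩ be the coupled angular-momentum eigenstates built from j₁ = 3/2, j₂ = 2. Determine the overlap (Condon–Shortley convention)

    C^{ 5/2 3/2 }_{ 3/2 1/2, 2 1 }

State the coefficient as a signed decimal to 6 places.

triangle: 1!×2!×3!/7! = 12/5040
(j±m)!: 2!×1!×3!×1!×4!×1! = 288
prefactor² = (2J+1)×Δ×N² = 144/35
  k=0: +1/(0!×1!×1!×3!×1!×0!) = 1/6
  k=1: −1/(1!×0!×0!×2!×2!×1!) = -1/4
Σ = -1/12  ⇒  CG² = 144/35×(-1/12)² = 1/35
CG = −√(1/35) = -0.169031

-0.169031  (= −√(1/35))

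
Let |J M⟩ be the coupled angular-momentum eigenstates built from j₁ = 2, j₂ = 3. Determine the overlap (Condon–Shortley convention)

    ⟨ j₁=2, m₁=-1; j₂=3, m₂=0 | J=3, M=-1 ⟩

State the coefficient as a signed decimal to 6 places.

triangle: 2!×2!×4!/9! = 96/362880
(j±m)!: 1!×3!×3!×3!×2!×4! = 10368
prefactor² = (2J+1)×Δ×N² = 96/5
  k=1: −1/(1!×1!×2!×2!×0!×2!) = -1/8
  k=2: +1/(2!×0!×1!×1!×1!×3!) = 1/12
Σ = -1/24  ⇒  CG² = 96/5×(-1/24)² = 1/30
CG = −√(1/30) = -0.182574

−√(1/30) = -0.182574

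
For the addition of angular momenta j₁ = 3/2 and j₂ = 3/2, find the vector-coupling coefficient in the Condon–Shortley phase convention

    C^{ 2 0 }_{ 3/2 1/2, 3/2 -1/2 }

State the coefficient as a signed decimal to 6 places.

j₁+j₂−J=1  J+j₁−j₂=2  J−j₁+j₂=2  j₁+j₂+J+1=6
(j₁±m₁, j₂±m₂, J±M) = (2,1,1,2,2,2)
P² = 4/9
sum k=0..1:
  [0] +1/1 = 1
  [1] −1/4 = -1/4
S = 3/4
C² = P²·S² = 1/4 ; C = +0.500000

+0.500000  (= +√(1/4))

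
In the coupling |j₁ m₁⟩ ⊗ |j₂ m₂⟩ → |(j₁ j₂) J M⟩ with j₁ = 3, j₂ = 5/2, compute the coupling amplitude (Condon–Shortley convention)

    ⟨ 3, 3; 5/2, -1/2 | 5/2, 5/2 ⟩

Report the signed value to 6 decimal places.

+0.487950  (= +√(5/21))

triangle: 3!·3!·2!/9! = 72/362880
(j±m)!: 6!·0!·2!·3!·5!·0! = 1036800
prefactor² = (2J+1)·Δ·N² = 8640/7
  k=0: +1/(0!·3!·0!·2!·3!·0!) = 1/72
Σ = 1/72  ⇒  CG² = 8640/7·1/72² = 5/21
CG = +√(5/21) = +0.487950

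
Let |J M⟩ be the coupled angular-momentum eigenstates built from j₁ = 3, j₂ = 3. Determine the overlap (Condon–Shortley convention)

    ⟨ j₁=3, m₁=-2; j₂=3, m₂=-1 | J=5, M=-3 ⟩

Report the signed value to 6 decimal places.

−√(1/6) ≈ -0.408248

triangle: 1!*5!*5!/12! = 14400/479001600
(j±m)!: 1!*5!*2!*4!*2!*8! = 464486400
prefactor² = (2J+1)*Δ*N² = 153600
  k=0: +1/(0!*1!*5!*2!*0!*3!) = 1/1440
  k=1: −1/(1!*0!*4!*1!*1!*4!) = -1/576
Σ = -1/960  ⇒  CG² = 153600*(-1/960)² = 1/6
CG = −√(1/6) = -0.408248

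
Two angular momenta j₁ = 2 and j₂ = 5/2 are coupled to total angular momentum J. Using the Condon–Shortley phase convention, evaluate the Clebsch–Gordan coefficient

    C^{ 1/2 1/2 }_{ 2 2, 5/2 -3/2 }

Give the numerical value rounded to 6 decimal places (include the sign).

+0.258199  (= +√(1/15))

j₁+j₂−J=4  J+j₁−j₂=0  J−j₁+j₂=1  j₁+j₂+J+1=6
(j₁±m₁, j₂±m₂, J±M) = (4,0,1,4,1,0)
P² = 192/5
sum k=0..0:
  [0] +1/24 = 1/24
S = 1/24
C² = P²·S² = 1/15 ; C = +0.258199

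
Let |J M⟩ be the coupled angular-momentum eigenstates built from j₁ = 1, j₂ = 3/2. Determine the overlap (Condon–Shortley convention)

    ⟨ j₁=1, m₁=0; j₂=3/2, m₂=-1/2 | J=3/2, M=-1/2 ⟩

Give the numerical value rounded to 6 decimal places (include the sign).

+0.258199

√[4·1!1!2!/5! · 1!1!1!2!1!2!] = √(4/15)
  +(−1)^0/∏(0,1,1,1,0,1)! = 1  (running 1)
  +(−1)^1/∏(1,0,0,0,1,2)! = -1/2  (running 1/2)
⟨..|..⟩ = √(4/15)·(1/2) = +0.258199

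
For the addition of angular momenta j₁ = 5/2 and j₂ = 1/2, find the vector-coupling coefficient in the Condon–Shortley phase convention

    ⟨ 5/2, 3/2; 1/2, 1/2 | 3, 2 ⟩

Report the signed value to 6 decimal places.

+√(5/6) ≈ +0.912871

triangle: 0!*5!*1!/7! = 120/5040
(j±m)!: 4!*1!*1!*0!*5!*1! = 2880
prefactor² = (2J+1)*Δ*N² = 480
  k=0: +1/(0!*0!*1!*1!*4!*0!) = 1/24
Σ = 1/24  ⇒  CG² = 480*1/24² = 5/6
CG = +√(5/6) = +0.912871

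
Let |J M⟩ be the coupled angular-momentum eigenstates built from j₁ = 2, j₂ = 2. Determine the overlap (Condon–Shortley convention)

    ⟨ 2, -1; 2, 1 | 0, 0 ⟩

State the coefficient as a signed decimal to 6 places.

−√(1/5) ≈ -0.447214

j₁+j₂−J=4  J+j₁−j₂=0  J−j₁+j₂=0  j₁+j₂+J+1=5
(j₁±m₁, j₂±m₂, J±M) = (1,3,3,1,0,0)
P² = 36/5
sum k=3..3:
  [3] −1/6 = -1/6
S = -1/6
C² = P²·S² = 1/5 ; C = -0.447214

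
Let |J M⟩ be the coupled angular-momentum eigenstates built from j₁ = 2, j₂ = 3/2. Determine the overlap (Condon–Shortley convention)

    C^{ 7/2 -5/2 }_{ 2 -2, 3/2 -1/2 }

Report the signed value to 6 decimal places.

√[8·0!4!3!/8! · 0!4!1!2!1!6!] = √(6912/7)
  +(−1)^0/∏(0,0,4,1,0,2)! = 1/48  (running 1/48)
⟨..|..⟩ = √(6912/7)·(1/48) = +0.654654

+0.654654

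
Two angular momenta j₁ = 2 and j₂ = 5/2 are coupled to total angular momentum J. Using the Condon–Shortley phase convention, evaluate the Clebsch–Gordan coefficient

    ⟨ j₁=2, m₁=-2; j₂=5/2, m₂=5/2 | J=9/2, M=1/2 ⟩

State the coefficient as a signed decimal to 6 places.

triangle: 0!·4!·5!/10! = 2880/3628800
(j±m)!: 0!·4!·5!·0!·5!·4! = 8294400
prefactor² = (2J+1)·Δ·N² = 460800/7
  k=0: +1/(0!·0!·4!·5!·0!·0!) = 1/2880
Σ = 1/2880  ⇒  CG² = 460800/7·1/2880² = 1/126
CG = +√(1/126) = +0.089087

+√(1/126) = +0.089087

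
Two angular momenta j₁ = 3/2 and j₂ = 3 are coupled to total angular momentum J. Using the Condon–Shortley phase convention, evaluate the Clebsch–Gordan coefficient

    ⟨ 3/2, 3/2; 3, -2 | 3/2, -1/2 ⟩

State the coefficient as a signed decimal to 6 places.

+√(2/7) = +0.534522

j₁+j₂−J=3  J+j₁−j₂=0  J−j₁+j₂=3  j₁+j₂+J+1=7
(j₁±m₁, j₂±m₂, J±M) = (3,0,1,5,1,2)
P² = 288/7
sum k=0..0:
  [0] +1/12 = 1/12
S = 1/12
C² = P²·S² = 2/7 ; C = +0.534522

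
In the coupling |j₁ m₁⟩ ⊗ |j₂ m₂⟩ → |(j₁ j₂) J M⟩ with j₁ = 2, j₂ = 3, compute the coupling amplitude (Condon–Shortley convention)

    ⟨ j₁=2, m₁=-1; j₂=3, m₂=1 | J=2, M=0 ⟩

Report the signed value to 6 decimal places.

triangle: 3!·1!·3!/8! = 36/40320
(j±m)!: 1!·3!·4!·2!·2!·2! = 1152
prefactor² = (2J+1)·Δ·N² = 36/7
  k=2: +1/(2!·1!·1!·2!·0!·1!) = 1/4
  k=3: −1/(3!·0!·0!·1!·1!·2!) = -1/12
Σ = 1/6  ⇒  CG² = 36/7·1/6² = 1/7
CG = +√(1/7) = +0.377964

+√(1/7) = +0.377964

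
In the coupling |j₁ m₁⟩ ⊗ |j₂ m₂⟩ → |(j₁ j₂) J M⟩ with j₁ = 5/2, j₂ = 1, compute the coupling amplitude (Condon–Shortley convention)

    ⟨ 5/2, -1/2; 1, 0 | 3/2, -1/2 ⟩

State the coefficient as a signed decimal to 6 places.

triangle: 2!·3!·0!/6! = 12/720
(j±m)!: 2!·3!·1!·1!·1!·2! = 24
prefactor² = (2J+1)·Δ·N² = 8/5
  k=1: −1/(1!·1!·2!·0!·1!·0!) = -1/2
Σ = -1/2  ⇒  CG² = 8/5·(-1/2)² = 2/5
CG = −√(2/5) = -0.632456

−√(2/5) ≈ -0.632456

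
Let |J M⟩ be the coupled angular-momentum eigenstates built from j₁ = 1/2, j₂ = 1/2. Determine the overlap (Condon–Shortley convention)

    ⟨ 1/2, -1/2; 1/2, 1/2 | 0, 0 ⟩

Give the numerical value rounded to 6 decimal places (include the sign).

triangle: 1!*0!*0!/2! = 1/2
(j±m)!: 0!*1!*1!*0!*0!*0! = 1
prefactor² = (2J+1)*Δ*N² = 1/2
  k=1: −1/(1!*0!*0!*0!*0!*0!) = -1
Σ = -1  ⇒  CG² = 1/2*(-1)² = 1/2
CG = −√(1/2) = -0.707107

-0.707107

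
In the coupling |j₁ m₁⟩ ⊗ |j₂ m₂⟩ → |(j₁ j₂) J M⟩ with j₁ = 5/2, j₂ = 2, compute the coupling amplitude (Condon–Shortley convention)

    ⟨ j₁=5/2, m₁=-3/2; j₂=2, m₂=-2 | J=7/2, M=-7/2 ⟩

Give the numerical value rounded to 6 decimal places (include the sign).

+√(4/9) = +0.666667

j₁+j₂−J=1  J+j₁−j₂=4  J−j₁+j₂=3  j₁+j₂+J+1=9
(j₁±m₁, j₂±m₂, J±M) = (1,4,0,4,0,7)
P² = 9216
sum k=0..0:
  [0] +1/144 = 1/144
S = 1/144
C² = P²·S² = 4/9 ; C = +0.666667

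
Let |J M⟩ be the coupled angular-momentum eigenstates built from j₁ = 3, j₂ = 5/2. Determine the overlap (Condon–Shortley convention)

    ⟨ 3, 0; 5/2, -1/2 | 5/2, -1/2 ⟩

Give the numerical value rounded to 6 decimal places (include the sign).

−√(8/105) = -0.276026

j₁+j₂−J=3  J+j₁−j₂=3  J−j₁+j₂=2  j₁+j₂+J+1=9
(j₁±m₁, j₂±m₂, J±M) = (3,3,2,3,2,3)
P² = 216/35
sum k=0..2:
  [0] +1/72 = 1/72
  [1] −1/4 = -1/4
  [2] +1/8 = 1/8
S = -1/9
C² = P²·S² = 8/105 ; C = -0.276026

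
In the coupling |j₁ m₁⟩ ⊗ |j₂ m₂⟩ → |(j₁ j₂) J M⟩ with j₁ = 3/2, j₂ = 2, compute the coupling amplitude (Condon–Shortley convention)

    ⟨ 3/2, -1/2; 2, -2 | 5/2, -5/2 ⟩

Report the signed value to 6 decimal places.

√[6·1!2!3!/7! · 1!2!0!4!0!5!] = √(576/7)
  +(−1)^0/∏(0,1,2,0,0,3)! = 1/12  (running 1/12)
⟨..|..⟩ = √(576/7)·(1/12) = +0.755929

+0.755929  (= +√(4/7))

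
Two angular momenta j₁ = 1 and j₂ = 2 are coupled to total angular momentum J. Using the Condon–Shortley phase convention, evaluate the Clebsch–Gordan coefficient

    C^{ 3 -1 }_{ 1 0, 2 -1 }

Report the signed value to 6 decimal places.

+0.730297

√[7·0!2!4!/7! · 1!1!1!3!2!4!] = √(96/5)
  +(−1)^0/∏(0,0,1,1,1,3)! = 1/6  (running 1/6)
⟨..|..⟩ = √(96/5)·(1/6) = +0.730297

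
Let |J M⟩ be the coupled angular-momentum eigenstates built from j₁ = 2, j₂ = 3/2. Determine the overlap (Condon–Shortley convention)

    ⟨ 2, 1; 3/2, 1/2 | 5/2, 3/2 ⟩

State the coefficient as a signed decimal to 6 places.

+0.169031  (= +√(1/35))

triangle: 1!×3!×2!/7! = 12/5040
(j±m)!: 3!×1!×2!×1!×4!×1! = 288
prefactor² = (2J+1)×Δ×N² = 144/35
  k=0: +1/(0!×1!×1!×2!×2!×0!) = 1/4
  k=1: −1/(1!×0!×0!×1!×3!×1!) = -1/6
Σ = 1/12  ⇒  CG² = 144/35×1/12² = 1/35
CG = +√(1/35) = +0.169031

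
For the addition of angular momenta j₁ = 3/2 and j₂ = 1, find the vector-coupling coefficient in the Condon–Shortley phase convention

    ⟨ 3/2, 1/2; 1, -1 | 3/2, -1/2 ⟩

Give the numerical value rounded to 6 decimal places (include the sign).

√[4·1!2!1!/5! · 2!1!0!2!1!2!] = √(8/15)
  +(−1)^0/∏(0,1,1,0,1,1)! = 1  (running 1)
⟨..|..⟩ = √(8/15)·(1) = +0.730297

+√(8/15) ≈ +0.730297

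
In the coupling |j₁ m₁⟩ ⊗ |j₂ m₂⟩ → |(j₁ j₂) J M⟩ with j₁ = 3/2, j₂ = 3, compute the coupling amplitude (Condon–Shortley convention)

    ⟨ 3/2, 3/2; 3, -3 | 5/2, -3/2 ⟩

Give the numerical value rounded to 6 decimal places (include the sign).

+√(9/28) = +0.566947

triangle: 2!*1!*4!/8! = 48/40320
(j±m)!: 3!*0!*0!*6!*1!*4! = 103680
prefactor² = (2J+1)*Δ*N² = 5184/7
  k=0: +1/(0!*2!*0!*0!*1!*4!) = 1/48
Σ = 1/48  ⇒  CG² = 5184/7*1/48² = 9/28
CG = +√(9/28) = +0.566947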